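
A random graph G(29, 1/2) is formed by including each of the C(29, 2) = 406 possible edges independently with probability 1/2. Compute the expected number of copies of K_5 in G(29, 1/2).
E[# K_5] = C(29, 5) · (1/2)^C(5, 2) = 118755 / 2^10 ≈ 115.971680

For each 5-subset S of vertices (there are C(29, 5) = 118755 such S), let X_S = 1 if S induces a K_5 (all C(5, 2) = 10 edges present). Then P(X_S = 1) = (1/2)^10 = 1/1024. By linearity of expectation, E[# K_5] = C(29, 5) · (1/2)^10 = 118755 / 1024 ≈ 115.971680.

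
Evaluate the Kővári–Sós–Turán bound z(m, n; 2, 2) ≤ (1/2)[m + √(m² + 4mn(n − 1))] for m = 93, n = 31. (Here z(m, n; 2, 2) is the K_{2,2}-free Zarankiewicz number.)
z(93, 31; 2, 2) ≤ (1/2)[93 + √(93² + 4·93·31·30)] = (1/2)[93 + √354609] = 344.2453

Kővári–Sós–Turán: let r_1, ..., r_93 be the row sums and z = Σ r_i the total number of 1s. Each pair of columns can share at most one row with both entries 1 (else a 2×2 all-ones block appears), so Σ_i C(r_i, 2) ≤ C(31, 2) = 465. By convexity Σ_i C(r_i, 2) ≥ 93·C(z/93, 2) = z(z − 93)/(2·93), giving z² − 93z − 93·31·30 ≤ 0 and hence z ≤ (1/2)[93 + √(8649 + 4·86490)] = (1/2)[93 + √354609] ≈ (1/2)(93 + 595.4906) = 344.2453.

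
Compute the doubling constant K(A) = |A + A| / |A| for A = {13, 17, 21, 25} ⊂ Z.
K = |A + A| / |A| = 7/4

Enumerate A + A = {a + b : a, b ∈ A}. With |A| = 4, there are |A|^2 = 16 ordered sum pairs; collecting distinct values, A + A = {26, 30, 34, 38, 42, 46, 50}, so |A + A| = 7. Thus K = 7/4. Here |A + A| = 2|A| − 1 = 7, the minimum possible — so K = 7/4 is minimal, which holds iff A is an arithmetic progression.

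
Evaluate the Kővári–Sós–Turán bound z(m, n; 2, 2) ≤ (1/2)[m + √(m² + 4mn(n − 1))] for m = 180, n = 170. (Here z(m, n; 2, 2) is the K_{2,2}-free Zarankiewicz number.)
z(180, 170; 2, 2) ≤ (1/2)[180 + √(180² + 4·180·170·169)] = (1/2)[180 + √20718000] = 2365.8515

Kővári–Sós–Turán: let r_1, ..., r_180 be the row sums and z = Σ r_i the total number of 1s. Each pair of columns can share at most one row with both entries 1 (else a 2×2 all-ones block appears), so Σ_i C(r_i, 2) ≤ C(170, 2) = 14365. By convexity Σ_i C(r_i, 2) ≥ 180·C(z/180, 2) = z(z − 180)/(2·180), giving z² − 180z − 180·170·169 ≤ 0 and hence z ≤ (1/2)[180 + √(32400 + 4·5171400)] = (1/2)[180 + √20718000] ≈ (1/2)(180 + 4551.703) = 2365.8515.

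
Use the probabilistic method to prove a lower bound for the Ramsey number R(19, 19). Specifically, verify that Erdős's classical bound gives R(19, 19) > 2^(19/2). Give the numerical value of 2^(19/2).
2^(19/2) = 724.0773; so R(19, 19) > 724.0773

Colour each edge of K_n uniformly at random with red/blue. The expected number of monochromatic K_19 is C(n, 19) · 2 · 2^(−C(19,2)). If C(n, 19) · 2^(1 − C(19,2)) < 1, then with positive probability no monochromatic K_19 exists, so R(19, 19) > n. The standard estimate C(n, 19) ≤ n^19/19! shows this inequality holds whenever n ≤ 2^(19/2) (since 19! · 2^(C(19,2) − 1) > 2^(19^2/2) ≥ n^19). Hence R(19, 19) > 2^(19/2) = 724.0773.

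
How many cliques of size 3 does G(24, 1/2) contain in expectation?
E[# K_3] = C(24, 3) · (1/2)^C(3, 2) = 2024 / 2^3 = 253

For each 3-subset S of vertices (there are C(24, 3) = 2024 such S), let X_S = 1 if S induces a K_3 (all C(3, 2) = 3 edges present). Then P(X_S = 1) = (1/2)^3 = 1/8. By linearity of expectation, E[# K_3] = C(24, 3) · (1/2)^3 = 2024 / 8 = 253.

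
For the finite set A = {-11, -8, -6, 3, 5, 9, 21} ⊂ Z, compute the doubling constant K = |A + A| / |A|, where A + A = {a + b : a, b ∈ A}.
K = |A + A| / |A| = 26/7

Enumerate A + A = {a + b : a, b ∈ A}. With |A| = 7, there are |A|^2 = 49 ordered sum pairs; collecting distinct values, A + A = {-22, -19, -17, -16, -14, -12, -8, -6, -5, -3, -2, -1, 1, 3, 6, 8, 10, 12, 13, 14, 15, 18, 24, 26, 30, 42}, so |A + A| = 26. Thus K = 26/7. For comparison, the minimum possible |A + A| over all 7-element sets is 2·7 − 1 = 13 (so min K = 13/7), attained only by arithmetic progressions.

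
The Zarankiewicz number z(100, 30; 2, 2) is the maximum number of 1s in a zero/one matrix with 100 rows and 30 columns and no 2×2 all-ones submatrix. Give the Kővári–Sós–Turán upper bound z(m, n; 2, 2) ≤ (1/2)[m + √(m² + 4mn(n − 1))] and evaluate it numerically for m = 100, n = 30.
z(100, 30; 2, 2) ≤ (1/2)[100 + √(100² + 4·100·30·29)] = (1/2)[100 + √358000] = 349.1655

Kővári–Sós–Turán: let r_1, ..., r_100 be the row sums and z = Σ r_i the total number of 1s. Each pair of columns can share at most one row with both entries 1 (else a 2×2 all-ones block appears), so Σ_i C(r_i, 2) ≤ C(30, 2) = 435. By convexity Σ_i C(r_i, 2) ≥ 100·C(z/100, 2) = z(z − 100)/(2·100), giving z² − 100z − 100·30·29 ≤ 0 and hence z ≤ (1/2)[100 + √(10000 + 4·87000)] = (1/2)[100 + √358000] ≈ (1/2)(100 + 598.331) = 349.1655.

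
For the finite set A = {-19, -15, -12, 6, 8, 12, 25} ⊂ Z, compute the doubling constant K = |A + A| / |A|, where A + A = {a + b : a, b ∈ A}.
K = |A + A| / |A| = 27/7

Enumerate A + A = {a + b : a, b ∈ A}. With |A| = 7, there are |A|^2 = 49 ordered sum pairs; collecting distinct values, A + A = {-38, -34, -31, -30, -27, -24, -13, -11, -9, -7, -6, -4, -3, 0, 6, 10, 12, 13, 14, 16, 18, 20, 24, 31, 33, 37, 50}, so |A + A| = 27. Thus K = 27/7. For comparison, the minimum possible |A + A| over all 7-element sets is 2·7 − 1 = 13 (so min K = 13/7), attained only by arithmetic progressions.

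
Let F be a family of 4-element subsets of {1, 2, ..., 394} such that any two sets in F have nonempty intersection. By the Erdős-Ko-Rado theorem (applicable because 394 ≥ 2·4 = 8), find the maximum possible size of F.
max |F| = C(393, 3) = 10039316

The Erdős-Ko-Rado theorem states: for n ≥ 2k, an intersecting family of k-subsets of an n-element set has size at most C(n − 1, k − 1), with equality for 'star' families {A ⊆ [n] : |A| = k, i ∈ A} (fix an element i). For n = 394, k = 4: C(393, 3) = 10039316.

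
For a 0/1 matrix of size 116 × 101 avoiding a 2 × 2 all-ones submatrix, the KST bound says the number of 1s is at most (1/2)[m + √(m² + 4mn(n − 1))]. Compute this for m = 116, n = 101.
z(116, 101; 2, 2) ≤ (1/2)[116 + √(116² + 4·116·101·100)] = (1/2)[116 + √4699856] = 1141.9576

Kővári–Sós–Turán: let r_1, ..., r_116 be the row sums and z = Σ r_i the total number of 1s. Each pair of columns can share at most one row with both entries 1 (else a 2×2 all-ones block appears), so Σ_i C(r_i, 2) ≤ C(101, 2) = 5050. By convexity Σ_i C(r_i, 2) ≥ 116·C(z/116, 2) = z(z − 116)/(2·116), giving z² − 116z − 116·101·100 ≤ 0 and hence z ≤ (1/2)[116 + √(13456 + 4·1171600)] = (1/2)[116 + √4699856] ≈ (1/2)(116 + 2167.9151) = 1141.9576.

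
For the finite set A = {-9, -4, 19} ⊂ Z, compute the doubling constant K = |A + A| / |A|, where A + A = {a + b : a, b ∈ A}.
K = |A + A| / |A| = 6/3 = 2

Enumerate A + A = {a + b : a, b ∈ A}. With |A| = 3, there are |A|^2 = 9 ordered sum pairs; collecting distinct values, A + A = {-18, -13, -8, 10, 15, 38}, so |A + A| = 6. Thus K = 6/3 = 2. For comparison, the minimum possible |A + A| over all 3-element sets is 2·3 − 1 = 5 (so min K = 5/3), attained only by arithmetic progressions.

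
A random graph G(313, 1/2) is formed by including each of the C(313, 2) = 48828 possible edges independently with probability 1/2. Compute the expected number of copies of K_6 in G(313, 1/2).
E[# K_6] = C(313, 6) · (1/2)^C(6, 2) = 1244508060796 / 2^15 = 311127015199/8192 ≈ 37979371.972534

For each 6-subset S of vertices (there are C(313, 6) = 1244508060796 such S), let X_S = 1 if S induces a K_6 (all C(6, 2) = 15 edges present). Then P(X_S = 1) = (1/2)^15 = 1/32768. By linearity of expectation, E[# K_6] = C(313, 6) · (1/2)^15 = 1244508060796 / 32768 = 311127015199/8192 ≈ 37979371.972534.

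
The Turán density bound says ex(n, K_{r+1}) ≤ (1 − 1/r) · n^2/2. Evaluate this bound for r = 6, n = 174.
Turán density bound = (5/6) · 174^2/2 = 12615

Turán's theorem: ex(n, K_{r+1}) is achieved by the complete r-partite Turán graph T(n, r) with parts as balanced as possible, and is at most (1 − 1/r) · n^2/2. For r = 6, n = 174: the density bound is (5/6) · 30276/2 = 12615. Since 6 ∣ 174, the Turán graph T(174, 6) has parts of equal size 29, and its edge count e(T(174, 6)) = 12615 attains the density bound exactly.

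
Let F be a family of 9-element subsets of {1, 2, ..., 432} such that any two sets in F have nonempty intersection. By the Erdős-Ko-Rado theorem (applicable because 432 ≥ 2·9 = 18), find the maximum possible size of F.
max |F| = C(431, 8) = 27664226025725575

Erdős-Ko-Rado (1961): when n ≥ 2k, max |F| = C(n−1, k−1). The bound is attained by the star {A : i ∈ A} for any fixed i ∈ [n]. Here C(432−1, 9−1) = C(431, 8) = 27664226025725575.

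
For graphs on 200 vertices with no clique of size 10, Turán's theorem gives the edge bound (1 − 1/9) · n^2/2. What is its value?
Turán density bound = (8/9) · 200^2/2 = 160000/9 ≈ 17777.7778

Turán's theorem: ex(n, K_{r+1}) is achieved by the complete r-partite Turán graph T(n, r) with parts as balanced as possible, and is at most (1 − 1/r) · n^2/2. For r = 9, n = 200: the density bound is (8/9) · 40000/2 = 160000/9 ≈ 17777.7778. The integer-valued extremum is e(T(200, 9)) = 17777, which is strictly less than the density bound 160000/9 since 9 ∤ 200 (the parts of T(200, 9) cannot all be equal).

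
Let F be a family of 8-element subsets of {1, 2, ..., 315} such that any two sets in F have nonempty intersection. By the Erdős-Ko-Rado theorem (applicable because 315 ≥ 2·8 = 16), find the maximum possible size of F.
max |F| = C(314, 7) = 55825075869992

Erdős-Ko-Rado (1961): when n ≥ 2k, max |F| = C(n−1, k−1). The bound is attained by the star {A : i ∈ A} for any fixed i ∈ [n]. Here C(315−1, 8−1) = C(314, 7) = 55825075869992.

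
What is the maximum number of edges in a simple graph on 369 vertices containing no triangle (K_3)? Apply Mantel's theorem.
ex(369, K_3) = ⌊369^2/4⌋ = 34040

Mantel (1907): a triangle-free graph on n vertices has at most ⌊n^2/4⌋ edges, with equality for the complete bipartite graph K_{⌊n/2⌋, ⌈n/2⌉}. For n = 369: ⌊369^2/4⌋ = ⌊136161/4⌋ = 34040. The extremal graph is K_{184, 185}, which has 184·185 = 34040 edges.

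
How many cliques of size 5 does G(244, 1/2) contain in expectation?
E[# K_5] = C(244, 5) · (1/2)^C(5, 2) = 6916056048 / 2^10 = 432253503/64 = 6753960.984375

For each 5-subset S of vertices (there are C(244, 5) = 6916056048 such S), let X_S = 1 if S induces a K_5 (all C(5, 2) = 10 edges present). Then P(X_S = 1) = (1/2)^10 = 1/1024. By linearity of expectation, E[# K_5] = C(244, 5) · (1/2)^10 = 6916056048 / 1024 = 432253503/64 = 6753960.984375.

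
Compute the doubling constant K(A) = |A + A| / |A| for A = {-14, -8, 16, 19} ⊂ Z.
K = |A + A| / |A| = 10/4 = 5/2

Enumerate A + A = {a + b : a, b ∈ A}. With |A| = 4, there are |A|^2 = 16 ordered sum pairs; collecting distinct values, A + A = {-28, -22, -16, 2, 5, 8, 11, 32, 35, 38}, so |A + A| = 10. Thus K = 10/4 = 5/2. For comparison, the minimum possible |A + A| over all 4-element sets is 2·4 − 1 = 7 (so min K = 7/4), attained only by arithmetic progressions.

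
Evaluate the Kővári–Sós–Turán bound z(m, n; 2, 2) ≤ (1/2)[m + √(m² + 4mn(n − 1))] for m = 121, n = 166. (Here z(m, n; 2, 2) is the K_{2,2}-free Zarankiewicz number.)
z(121, 166; 2, 2) ≤ (1/2)[121 + √(121² + 4·121·166·165)] = (1/2)[121 + √13271401] = 1881.9967

Kővári–Sós–Turán: let r_1, ..., r_121 be the row sums and z = Σ r_i the total number of 1s. Each pair of columns can share at most one row with both entries 1 (else a 2×2 all-ones block appears), so Σ_i C(r_i, 2) ≤ C(166, 2) = 13695. By convexity Σ_i C(r_i, 2) ≥ 121·C(z/121, 2) = z(z − 121)/(2·121), giving z² − 121z − 121·166·165 ≤ 0 and hence z ≤ (1/2)[121 + √(14641 + 4·3314190)] = (1/2)[121 + √13271401] ≈ (1/2)(121 + 3642.9934) = 1881.9967.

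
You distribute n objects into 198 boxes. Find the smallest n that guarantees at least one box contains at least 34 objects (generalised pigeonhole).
n = (34 − 1)·198 + 1 = 6535

By the generalised pigeonhole principle, to guarantee some box contains ≥ r objects we need more than (r − 1) · k objects total. Threshold: n = (r − 1) · k + 1. With r = 34 and k = 198: n = 33 · 198 + 1 = 6534 + 1 = 6535. For n = 6534 = 33 · 198, we can put exactly 33 objects in every box, avoiding 34 in any single one — so 6535 is tight.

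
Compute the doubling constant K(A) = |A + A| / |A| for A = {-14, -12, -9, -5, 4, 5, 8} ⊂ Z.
K = |A + A| / |A| = 25/7

Enumerate A + A = {a + b : a, b ∈ A}. With |A| = 7, there are |A|^2 = 49 ordered sum pairs; collecting distinct values, A + A = {-28, -26, -24, -23, -21, -19, -18, -17, -14, -10, -9, -8, -7, -6, -5, -4, -1, 0, 3, 8, 9, 10, 12, 13, 16}, so |A + A| = 25. Thus K = 25/7. For comparison, the minimum possible |A + A| over all 7-element sets is 2·7 − 1 = 13 (so min K = 13/7), attained only by arithmetic progressions.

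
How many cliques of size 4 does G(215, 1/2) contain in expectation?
E[# K_4] = C(215, 4) · (1/2)^C(4, 2) = 86567815 / 2^6 = 1352622.109375

For each 4-subset S of vertices (there are C(215, 4) = 86567815 such S), let X_S = 1 if S induces a K_4 (all C(4, 2) = 6 edges present). Then P(X_S = 1) = (1/2)^6 = 1/64. By linearity of expectation, E[# K_4] = C(215, 4) · (1/2)^6 = 86567815 / 64 = 1352622.109375.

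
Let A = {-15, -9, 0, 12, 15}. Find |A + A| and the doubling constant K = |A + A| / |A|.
K = |A + A| / |A| = 14/5

Enumerate A + A = {a + b : a, b ∈ A}. With |A| = 5, there are |A|^2 = 25 ordered sum pairs; collecting distinct values, A + A = {-30, -24, -18, -15, -9, -3, 0, 3, 6, 12, 15, 24, 27, 30}, so |A + A| = 14. Thus K = 14/5. For comparison, the minimum possible |A + A| over all 5-element sets is 2·5 − 1 = 9 (so min K = 9/5), attained only by arithmetic progressions.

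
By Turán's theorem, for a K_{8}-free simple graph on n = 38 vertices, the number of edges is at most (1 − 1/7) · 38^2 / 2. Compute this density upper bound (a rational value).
Turán density bound = (6/7) · 38^2/2 = 4332/7 ≈ 618.8571

Turán's theorem: ex(n, K_{r+1}) is achieved by the complete r-partite Turán graph T(n, r) with parts as balanced as possible, and is at most (1 − 1/r) · n^2/2. For r = 7, n = 38: the density bound is (6/7) · 1444/2 = 4332/7 ≈ 618.8571. The integer-valued extremum is e(T(38, 7)) = 618, which is strictly less than the density bound 4332/7 since 7 ∤ 38 (the parts of T(38, 7) cannot all be equal).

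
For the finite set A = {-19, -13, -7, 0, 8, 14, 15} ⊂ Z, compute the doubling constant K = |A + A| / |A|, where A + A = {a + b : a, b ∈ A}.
K = |A + A| / |A| = 24/7

Enumerate A + A = {a + b : a, b ∈ A}. With |A| = 7, there are |A|^2 = 49 ordered sum pairs; collecting distinct values, A + A = {-38, -32, -26, -20, -19, -14, -13, -11, -7, -5, -4, 0, 1, 2, 7, 8, 14, 15, 16, 22, 23, 28, 29, 30}, so |A + A| = 24. Thus K = 24/7. For comparison, the minimum possible |A + A| over all 7-element sets is 2·7 − 1 = 13 (so min K = 13/7), attained only by arithmetic progressions.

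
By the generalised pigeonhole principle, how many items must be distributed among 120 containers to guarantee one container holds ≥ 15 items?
n = (15 − 1)·120 + 1 = 1681

By the generalised pigeonhole principle, to guarantee some box contains ≥ r objects we need more than (r − 1) · k objects total. Threshold: n = (r − 1) · k + 1. With r = 15 and k = 120: n = 14 · 120 + 1 = 1680 + 1 = 1681. For n = 1680 = 14 · 120, we can put exactly 14 objects in every box, avoiding 15 in any single one — so 1681 is tight.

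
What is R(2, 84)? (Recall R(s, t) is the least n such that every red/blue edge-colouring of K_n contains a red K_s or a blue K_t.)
R(2, 84) = 84

R(2, k) = k for all k ≥ 2: in a 2-colouring of K_k, either some edge is red (a red K_2) or all edges are blue (a blue K_k). And K_{83} coloured all-blue has no blue K_84, so R(2, 84) > 83. Hence R(2, 84) = 84.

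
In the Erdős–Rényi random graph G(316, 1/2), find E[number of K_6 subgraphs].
E[# K_6] = C(316, 6) · (1/2)^C(6, 2) = 1318420990068 / 2^15 = 329605247517/8192 ≈ 40235015.566040

For each 6-subset S of vertices (there are C(316, 6) = 1318420990068 such S), let X_S = 1 if S induces a K_6 (all C(6, 2) = 15 edges present). Then P(X_S = 1) = (1/2)^15 = 1/32768. By linearity of expectation, E[# K_6] = C(316, 6) · (1/2)^15 = 1318420990068 / 32768 = 329605247517/8192 ≈ 40235015.566040.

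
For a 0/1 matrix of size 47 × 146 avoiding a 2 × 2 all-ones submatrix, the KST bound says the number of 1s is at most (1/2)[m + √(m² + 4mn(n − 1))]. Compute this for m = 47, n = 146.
z(47, 146; 2, 2) ≤ (1/2)[47 + √(47² + 4·47·146·145)] = (1/2)[47 + √3982169] = 1021.2686

Kővári–Sós–Turán: let r_1, ..., r_47 be the row sums and z = Σ r_i the total number of 1s. Each pair of columns can share at most one row with both entries 1 (else a 2×2 all-ones block appears), so Σ_i C(r_i, 2) ≤ C(146, 2) = 10585. By convexity Σ_i C(r_i, 2) ≥ 47·C(z/47, 2) = z(z − 47)/(2·47), giving z² − 47z − 47·146·145 ≤ 0 and hence z ≤ (1/2)[47 + √(2209 + 4·994990)] = (1/2)[47 + √3982169] ≈ (1/2)(47 + 1995.5373) = 1021.2686.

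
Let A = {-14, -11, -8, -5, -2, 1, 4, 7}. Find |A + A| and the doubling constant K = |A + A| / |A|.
K = |A + A| / |A| = 15/8

Enumerate A + A = {a + b : a, b ∈ A}. With |A| = 8, there are |A|^2 = 64 ordered sum pairs; collecting distinct values, A + A = {-28, -25, -22, -19, -16, -13, -10, -7, -4, -1, 2, 5, 8, 11, 14}, so |A + A| = 15. Thus K = 15/8. Here |A + A| = 2|A| − 1 = 15, the minimum possible — so K = 15/8 is minimal, which holds iff A is an arithmetic progression.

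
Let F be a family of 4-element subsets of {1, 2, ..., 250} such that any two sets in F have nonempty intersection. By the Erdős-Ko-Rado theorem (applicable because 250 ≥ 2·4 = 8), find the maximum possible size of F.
max |F| = C(249, 3) = 2542124

Erdős-Ko-Rado (1961): when n ≥ 2k, max |F| = C(n−1, k−1). The bound is attained by the star {A : i ∈ A} for any fixed i ∈ [n]. Here C(250−1, 4−1) = C(249, 3) = 2542124.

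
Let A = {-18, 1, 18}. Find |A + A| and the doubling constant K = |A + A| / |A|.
K = |A + A| / |A| = 6/3 = 2

Enumerate A + A = {a + b : a, b ∈ A}. With |A| = 3, there are |A|^2 = 9 ordered sum pairs; collecting distinct values, A + A = {-36, -17, 0, 2, 19, 36}, so |A + A| = 6. Thus K = 6/3 = 2. For comparison, the minimum possible |A + A| over all 3-element sets is 2·3 − 1 = 5 (so min K = 5/3), attained only by arithmetic progressions.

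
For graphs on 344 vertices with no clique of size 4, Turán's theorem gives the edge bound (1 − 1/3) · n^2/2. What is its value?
Turán density bound = (2/3) · 344^2/2 = 118336/3 ≈ 39445.3333

Turán's theorem: ex(n, K_{r+1}) is achieved by the complete r-partite Turán graph T(n, r) with parts as balanced as possible, and is at most (1 − 1/r) · n^2/2. For r = 3, n = 344: the density bound is (2/3) · 118336/2 = 118336/3 ≈ 39445.3333. The integer-valued extremum is e(T(344, 3)) = 39445, which is strictly less than the density bound 118336/3 since 3 ∤ 344 (the parts of T(344, 3) cannot all be equal).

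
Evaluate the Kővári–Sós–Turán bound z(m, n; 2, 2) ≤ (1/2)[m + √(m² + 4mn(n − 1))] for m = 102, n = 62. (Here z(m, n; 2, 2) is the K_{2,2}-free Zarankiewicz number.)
z(102, 62; 2, 2) ≤ (1/2)[102 + √(102² + 4·102·62·61)] = (1/2)[102 + √1553460] = 674.1894

Kővári–Sós–Turán: let r_1, ..., r_102 be the row sums and z = Σ r_i the total number of 1s. Each pair of columns can share at most one row with both entries 1 (else a 2×2 all-ones block appears), so Σ_i C(r_i, 2) ≤ C(62, 2) = 1891. By convexity Σ_i C(r_i, 2) ≥ 102·C(z/102, 2) = z(z − 102)/(2·102), giving z² − 102z − 102·62·61 ≤ 0 and hence z ≤ (1/2)[102 + √(10404 + 4·385764)] = (1/2)[102 + √1553460] ≈ (1/2)(102 + 1246.3788) = 674.1894.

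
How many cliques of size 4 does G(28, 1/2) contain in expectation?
E[# K_4] = C(28, 4) · (1/2)^C(4, 2) = 20475 / 2^6 = 319.921875

For each 4-subset S of vertices (there are C(28, 4) = 20475 such S), let X_S = 1 if S induces a K_4 (all C(4, 2) = 6 edges present). Then P(X_S = 1) = (1/2)^6 = 1/64. By linearity of expectation, E[# K_4] = C(28, 4) · (1/2)^6 = 20475 / 64 = 319.921875.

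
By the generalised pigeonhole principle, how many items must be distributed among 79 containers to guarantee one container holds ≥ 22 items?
n = (22 − 1)·79 + 1 = 1660

By the generalised pigeonhole principle, to guarantee some box contains ≥ r objects we need more than (r − 1) · k objects total. Threshold: n = (r − 1) · k + 1. With r = 22 and k = 79: n = 21 · 79 + 1 = 1659 + 1 = 1660. For n = 1659 = 21 · 79, we can put exactly 21 objects in every box, avoiding 22 in any single one — so 1660 is tight.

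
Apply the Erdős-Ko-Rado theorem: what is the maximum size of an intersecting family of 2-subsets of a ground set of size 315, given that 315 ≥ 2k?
max |F| = C(314, 1) = 314

Erdős-Ko-Rado (1961): when n ≥ 2k, max |F| = C(n−1, k−1). The bound is attained by the star {A : i ∈ A} for any fixed i ∈ [n]. Here C(315−1, 2−1) = C(314, 1) = 314.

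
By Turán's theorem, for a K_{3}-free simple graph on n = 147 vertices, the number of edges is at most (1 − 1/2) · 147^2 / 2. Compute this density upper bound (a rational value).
Turán density bound = (1/2) · 147^2/2 = 21609/4 ≈ 5402.25

Turán's theorem: ex(n, K_{r+1}) is achieved by the complete r-partite Turán graph T(n, r) with parts as balanced as possible, and is at most (1 − 1/r) · n^2/2. For r = 2, n = 147: the density bound is (1/2) · 21609/2 = 21609/4 ≈ 5402.25. The integer-valued extremum is e(T(147, 2)) = 5402, which is strictly less than the density bound 21609/4 since 2 ∤ 147 (the parts of T(147, 2) cannot all be equal).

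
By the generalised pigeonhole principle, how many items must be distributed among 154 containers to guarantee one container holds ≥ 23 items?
n = (23 − 1)·154 + 1 = 3389

By the generalised pigeonhole principle, to guarantee some box contains ≥ r objects we need more than (r − 1) · k objects total. Threshold: n = (r − 1) · k + 1. With r = 23 and k = 154: n = 22 · 154 + 1 = 3388 + 1 = 3389. For n = 3388 = 22 · 154, we can put exactly 22 objects in every box, avoiding 23 in any single one — so 3389 is tight.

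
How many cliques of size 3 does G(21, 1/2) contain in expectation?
E[# K_3] = C(21, 3) · (1/2)^C(3, 2) = 1330 / 2^3 = 665/4 = 166.25

For each 3-subset S of vertices (there are C(21, 3) = 1330 such S), let X_S = 1 if S induces a K_3 (all C(3, 2) = 3 edges present). Then P(X_S = 1) = (1/2)^3 = 1/8. By linearity of expectation, E[# K_3] = C(21, 3) · (1/2)^3 = 1330 / 8 = 665/4 = 166.25.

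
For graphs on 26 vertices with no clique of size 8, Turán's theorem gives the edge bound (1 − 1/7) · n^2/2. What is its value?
Turán density bound = (6/7) · 26^2/2 = 2028/7 ≈ 289.7143

Turán's theorem: ex(n, K_{r+1}) is achieved by the complete r-partite Turán graph T(n, r) with parts as balanced as possible, and is at most (1 − 1/r) · n^2/2. For r = 7, n = 26: the density bound is (6/7) · 676/2 = 2028/7 ≈ 289.7143. The integer-valued extremum is e(T(26, 7)) = 289, which is strictly less than the density bound 2028/7 since 7 ∤ 26 (the parts of T(26, 7) cannot all be equal).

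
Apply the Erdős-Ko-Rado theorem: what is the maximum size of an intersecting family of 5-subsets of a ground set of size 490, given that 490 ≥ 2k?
max |F| = C(489, 4) = 2353329126

Erdős-Ko-Rado (1961): when n ≥ 2k, max |F| = C(n−1, k−1). The bound is attained by the star {A : i ∈ A} for any fixed i ∈ [n]. Here C(490−1, 5−1) = C(489, 4) = 2353329126.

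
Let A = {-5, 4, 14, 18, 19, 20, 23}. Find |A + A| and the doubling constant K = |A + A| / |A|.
K = |A + A| / |A| = 25/7

Enumerate A + A = {a + b : a, b ∈ A}. With |A| = 7, there are |A|^2 = 49 ordered sum pairs; collecting distinct values, A + A = {-10, -1, 8, 9, 13, 14, 15, 18, 22, 23, 24, 27, 28, 32, 33, 34, 36, 37, 38, 39, 40, 41, 42, 43, 46}, so |A + A| = 25. Thus K = 25/7. For comparison, the minimum possible |A + A| over all 7-element sets is 2·7 − 1 = 13 (so min K = 13/7), attained only by arithmetic progressions.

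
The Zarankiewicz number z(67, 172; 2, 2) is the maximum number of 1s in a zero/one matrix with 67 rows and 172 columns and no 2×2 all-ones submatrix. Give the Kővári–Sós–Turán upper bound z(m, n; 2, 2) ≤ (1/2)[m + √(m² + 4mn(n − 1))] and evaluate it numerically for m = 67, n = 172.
z(67, 172; 2, 2) ≤ (1/2)[67 + √(67² + 4·67·172·171)] = (1/2)[67 + √7886905] = 1437.6817

Kővári–Sós–Turán: let r_1, ..., r_67 be the row sums and z = Σ r_i the total number of 1s. Each pair of columns can share at most one row with both entries 1 (else a 2×2 all-ones block appears), so Σ_i C(r_i, 2) ≤ C(172, 2) = 14706. By convexity Σ_i C(r_i, 2) ≥ 67·C(z/67, 2) = z(z − 67)/(2·67), giving z² − 67z − 67·172·171 ≤ 0 and hence z ≤ (1/2)[67 + √(4489 + 4·1970604)] = (1/2)[67 + √7886905] ≈ (1/2)(67 + 2808.3634) = 1437.6817.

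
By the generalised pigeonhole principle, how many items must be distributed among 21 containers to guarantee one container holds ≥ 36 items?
n = (36 − 1)·21 + 1 = 736

By the generalised pigeonhole principle, to guarantee some box contains ≥ r objects we need more than (r − 1) · k objects total. Threshold: n = (r − 1) · k + 1. With r = 36 and k = 21: n = 35 · 21 + 1 = 735 + 1 = 736. For n = 735 = 35 · 21, we can put exactly 35 objects in every box, avoiding 36 in any single one — so 736 is tight.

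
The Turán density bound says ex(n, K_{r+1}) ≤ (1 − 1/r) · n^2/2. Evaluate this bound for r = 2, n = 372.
Turán density bound = (1/2) · 372^2/2 = 34596

Turán's theorem: ex(n, K_{r+1}) is achieved by the complete r-partite Turán graph T(n, r) with parts as balanced as possible, and is at most (1 − 1/r) · n^2/2. For r = 2, n = 372: the density bound is (1/2) · 138384/2 = 34596. Since 2 ∣ 372, the Turán graph T(372, 2) has parts of equal size 186, and its edge count e(T(372, 2)) = 34596 attains the density bound exactly.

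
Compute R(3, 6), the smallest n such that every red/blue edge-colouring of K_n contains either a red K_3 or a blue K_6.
R(3, 6) = 18

Lower bound: an explicit 2-colouring of K_{17} (typically a Paley-type or other structured construction) avoids a red K_3 and a blue K_6, showing R(3, 6) > 17.
Upper bound: the simple Erdős–Szekeres recurrence only gives R(3, 6) ≤ 20; the tight bound R(3, 6) ≤ 18 requires a sharper case analysis (or computer search) of 2-colourings of K_{18}.
Hence R(3, 6) = 18.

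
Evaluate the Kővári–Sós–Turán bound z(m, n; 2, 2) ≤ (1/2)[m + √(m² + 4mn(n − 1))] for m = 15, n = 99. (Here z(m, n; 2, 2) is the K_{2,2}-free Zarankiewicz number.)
z(15, 99; 2, 2) ≤ (1/2)[15 + √(15² + 4·15·99·98)] = (1/2)[15 + √582345] = 389.0577

Kővári–Sós–Turán: let r_1, ..., r_15 be the row sums and z = Σ r_i the total number of 1s. Each pair of columns can share at most one row with both entries 1 (else a 2×2 all-ones block appears), so Σ_i C(r_i, 2) ≤ C(99, 2) = 4851. By convexity Σ_i C(r_i, 2) ≥ 15·C(z/15, 2) = z(z − 15)/(2·15), giving z² − 15z − 15·99·98 ≤ 0 and hence z ≤ (1/2)[15 + √(225 + 4·145530)] = (1/2)[15 + √582345] ≈ (1/2)(15 + 763.1153) = 389.0577.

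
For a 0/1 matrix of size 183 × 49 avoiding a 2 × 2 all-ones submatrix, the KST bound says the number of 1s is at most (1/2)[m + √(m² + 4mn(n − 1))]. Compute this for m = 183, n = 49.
z(183, 49; 2, 2) ≤ (1/2)[183 + √(183² + 4·183·49·48)] = (1/2)[183 + √1755153] = 753.9109

Kővári–Sós–Turán: let r_1, ..., r_183 be the row sums and z = Σ r_i the total number of 1s. Each pair of columns can share at most one row with both entries 1 (else a 2×2 all-ones block appears), so Σ_i C(r_i, 2) ≤ C(49, 2) = 1176. By convexity Σ_i C(r_i, 2) ≥ 183·C(z/183, 2) = z(z − 183)/(2·183), giving z² − 183z − 183·49·48 ≤ 0 and hence z ≤ (1/2)[183 + √(33489 + 4·430416)] = (1/2)[183 + √1755153] ≈ (1/2)(183 + 1324.8219) = 753.9109.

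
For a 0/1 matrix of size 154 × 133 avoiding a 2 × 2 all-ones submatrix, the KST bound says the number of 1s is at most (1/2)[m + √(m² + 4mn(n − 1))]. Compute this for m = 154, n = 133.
z(154, 133; 2, 2) ≤ (1/2)[154 + √(154² + 4·154·133·132)] = (1/2)[154 + √10838212] = 1723.072

Kővári–Sós–Turán: let r_1, ..., r_154 be the row sums and z = Σ r_i the total number of 1s. Each pair of columns can share at most one row with both entries 1 (else a 2×2 all-ones block appears), so Σ_i C(r_i, 2) ≤ C(133, 2) = 8778. By convexity Σ_i C(r_i, 2) ≥ 154·C(z/154, 2) = z(z − 154)/(2·154), giving z² − 154z − 154·133·132 ≤ 0 and hence z ≤ (1/2)[154 + √(23716 + 4·2703624)] = (1/2)[154 + √10838212] ≈ (1/2)(154 + 3292.144) = 1723.072.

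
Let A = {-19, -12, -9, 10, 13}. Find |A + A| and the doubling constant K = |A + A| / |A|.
K = |A + A| / |A| = 14/5

Enumerate A + A = {a + b : a, b ∈ A}. With |A| = 5, there are |A|^2 = 25 ordered sum pairs; collecting distinct values, A + A = {-38, -31, -28, -24, -21, -18, -9, -6, -2, 1, 4, 20, 23, 26}, so |A + A| = 14. Thus K = 14/5. For comparison, the minimum possible |A + A| over all 5-element sets is 2·5 − 1 = 9 (so min K = 9/5), attained only by arithmetic progressions.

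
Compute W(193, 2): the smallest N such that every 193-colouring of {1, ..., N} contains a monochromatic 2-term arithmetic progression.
W(193, 2) = 193 + 1 = 194

A 2-term AP is any pair of integers, so a monochromatic 2-AP exists iff some colour is used at least twice. With 193 colours, the colouring i ↦ i on {1, ..., 193} uses each colour once, avoiding any monochromatic pair, so W(193, 2) > 193. For {1, ..., 194}, pigeonhole forces two integers of the same colour, which form a monochromatic 2-AP. Hence W(193, 2) = 194.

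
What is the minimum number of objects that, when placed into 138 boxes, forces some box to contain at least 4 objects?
n = (4 − 1)·138 + 1 = 415

By the generalised pigeonhole principle, to guarantee some box contains ≥ r objects we need more than (r − 1) · k objects total. Threshold: n = (r − 1) · k + 1. With r = 4 and k = 138: n = 3 · 138 + 1 = 414 + 1 = 415. For n = 414 = 3 · 138, we can put exactly 3 objects in every box, avoiding 4 in any single one — so 415 is tight.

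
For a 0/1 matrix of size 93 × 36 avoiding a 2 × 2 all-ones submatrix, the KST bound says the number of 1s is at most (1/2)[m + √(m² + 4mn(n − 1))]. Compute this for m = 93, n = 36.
z(93, 36; 2, 2) ≤ (1/2)[93 + √(93² + 4·93·36·35)] = (1/2)[93 + √477369] = 391.9595

Kővári–Sós–Turán: let r_1, ..., r_93 be the row sums and z = Σ r_i the total number of 1s. Each pair of columns can share at most one row with both entries 1 (else a 2×2 all-ones block appears), so Σ_i C(r_i, 2) ≤ C(36, 2) = 630. By convexity Σ_i C(r_i, 2) ≥ 93·C(z/93, 2) = z(z − 93)/(2·93), giving z² − 93z − 93·36·35 ≤ 0 and hence z ≤ (1/2)[93 + √(8649 + 4·117180)] = (1/2)[93 + √477369] ≈ (1/2)(93 + 690.919) = 391.9595.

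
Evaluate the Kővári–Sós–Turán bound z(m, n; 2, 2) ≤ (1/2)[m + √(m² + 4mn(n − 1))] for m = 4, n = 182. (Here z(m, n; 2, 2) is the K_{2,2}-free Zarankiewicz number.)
z(4, 182; 2, 2) ≤ (1/2)[4 + √(4² + 4·4·182·181)] = (1/2)[4 + √527088] = 365.0041

Kővári–Sós–Turán: let r_1, ..., r_4 be the row sums and z = Σ r_i the total number of 1s. Each pair of columns can share at most one row with both entries 1 (else a 2×2 all-ones block appears), so Σ_i C(r_i, 2) ≤ C(182, 2) = 16471. By convexity Σ_i C(r_i, 2) ≥ 4·C(z/4, 2) = z(z − 4)/(2·4), giving z² − 4z − 4·182·181 ≤ 0 and hence z ≤ (1/2)[4 + √(16 + 4·131768)] = (1/2)[4 + √527088] ≈ (1/2)(4 + 726.0083) = 365.0041.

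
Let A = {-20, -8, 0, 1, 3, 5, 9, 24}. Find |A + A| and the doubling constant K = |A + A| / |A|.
K = |A + A| / |A| = 32/8 = 4

Enumerate A + A = {a + b : a, b ∈ A}. With |A| = 8, there are |A|^2 = 64 ordered sum pairs; collecting distinct values, A + A = {-40, -28, -20, -19, -17, -16, -15, -11, -8, -7, -5, -3, 0, 1, 2, 3, 4, 5, 6, 8, 9, 10, 12, 14, 16, 18, 24, 25, 27, 29, 33, 48}, so |A + A| = 32. Thus K = 32/8 = 4. For comparison, the minimum possible |A + A| over all 8-element sets is 2·8 − 1 = 15 (so min K = 15/8), attained only by arithmetic progressions.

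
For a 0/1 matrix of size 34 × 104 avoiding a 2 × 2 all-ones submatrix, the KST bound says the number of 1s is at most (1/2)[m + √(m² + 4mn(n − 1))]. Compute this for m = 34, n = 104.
z(34, 104; 2, 2) ≤ (1/2)[34 + √(34² + 4·34·104·103)] = (1/2)[34 + √1457988] = 620.7359

Kővári–Sós–Turán: let r_1, ..., r_34 be the row sums and z = Σ r_i the total number of 1s. Each pair of columns can share at most one row with both entries 1 (else a 2×2 all-ones block appears), so Σ_i C(r_i, 2) ≤ C(104, 2) = 5356. By convexity Σ_i C(r_i, 2) ≥ 34·C(z/34, 2) = z(z − 34)/(2·34), giving z² − 34z − 34·104·103 ≤ 0 and hence z ≤ (1/2)[34 + √(1156 + 4·364208)] = (1/2)[34 + √1457988] ≈ (1/2)(34 + 1207.4717) = 620.7359.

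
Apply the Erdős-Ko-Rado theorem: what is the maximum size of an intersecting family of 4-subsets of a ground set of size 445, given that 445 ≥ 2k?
max |F| = C(444, 3) = 14489644

Erdős-Ko-Rado (1961): when n ≥ 2k, max |F| = C(n−1, k−1). The bound is attained by the star {A : i ∈ A} for any fixed i ∈ [n]. Here C(445−1, 4−1) = C(444, 3) = 14489644.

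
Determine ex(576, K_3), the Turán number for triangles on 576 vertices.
ex(576, K_3) = ⌊576^2/4⌋ = 82944

Mantel (1907): a triangle-free graph on n vertices has at most ⌊n^2/4⌋ edges, with equality for the complete bipartite graph K_{⌊n/2⌋, ⌈n/2⌉}. For n = 576: ⌊576^2/4⌋ = ⌊331776/4⌋ = 82944. The extremal graph is K_{288, 288}, which has 288·288 = 82944 edges.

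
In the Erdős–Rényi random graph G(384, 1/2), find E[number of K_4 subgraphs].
E[# K_4] = C(384, 4) · (1/2)^C(4, 2) = 891881376 / 2^6 = 27871293/2 = 13935646.5

For each 4-subset S of vertices (there are C(384, 4) = 891881376 such S), let X_S = 1 if S induces a K_4 (all C(4, 2) = 6 edges present). Then P(X_S = 1) = (1/2)^6 = 1/64. By linearity of expectation, E[# K_4] = C(384, 4) · (1/2)^6 = 891881376 / 64 = 27871293/2 = 13935646.5.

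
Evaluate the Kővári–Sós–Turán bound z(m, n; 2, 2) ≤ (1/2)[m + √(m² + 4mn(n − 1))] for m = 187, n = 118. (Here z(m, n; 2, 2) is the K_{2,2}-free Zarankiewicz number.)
z(187, 118; 2, 2) ≤ (1/2)[187 + √(187² + 4·187·118·117)] = (1/2)[187 + √10361857] = 1702.9919

Kővári–Sós–Turán: let r_1, ..., r_187 be the row sums and z = Σ r_i the total number of 1s. Each pair of columns can share at most one row with both entries 1 (else a 2×2 all-ones block appears), so Σ_i C(r_i, 2) ≤ C(118, 2) = 6903. By convexity Σ_i C(r_i, 2) ≥ 187·C(z/187, 2) = z(z − 187)/(2·187), giving z² − 187z − 187·118·117 ≤ 0 and hence z ≤ (1/2)[187 + √(34969 + 4·2581722)] = (1/2)[187 + √10361857] ≈ (1/2)(187 + 3218.9838) = 1702.9919.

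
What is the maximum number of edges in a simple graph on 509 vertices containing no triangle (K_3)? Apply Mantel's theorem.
ex(509, K_3) = ⌊509^2/4⌋ = 64770

Mantel (1907): a triangle-free graph on n vertices has at most ⌊n^2/4⌋ edges, with equality for the complete bipartite graph K_{⌊n/2⌋, ⌈n/2⌉}. For n = 509: ⌊509^2/4⌋ = ⌊259081/4⌋ = 64770. The extremal graph is K_{254, 255}, which has 254·255 = 64770 edges.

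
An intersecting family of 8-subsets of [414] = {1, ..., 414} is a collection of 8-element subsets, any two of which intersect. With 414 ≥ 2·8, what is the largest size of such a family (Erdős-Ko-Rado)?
max |F| = C(413, 7) = 386385028473356

Erdős-Ko-Rado (1961): when n ≥ 2k, max |F| = C(n−1, k−1). The bound is attained by the star {A : i ∈ A} for any fixed i ∈ [n]. Here C(414−1, 8−1) = C(413, 7) = 386385028473356.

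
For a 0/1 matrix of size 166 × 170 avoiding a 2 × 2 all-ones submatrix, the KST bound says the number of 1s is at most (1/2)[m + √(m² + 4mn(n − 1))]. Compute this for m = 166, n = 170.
z(166, 170; 2, 2) ≤ (1/2)[166 + √(166² + 4·166·170·169)] = (1/2)[166 + √19104276] = 2268.4219

Kővári–Sós–Turán: let r_1, ..., r_166 be the row sums and z = Σ r_i the total number of 1s. Each pair of columns can share at most one row with both entries 1 (else a 2×2 all-ones block appears), so Σ_i C(r_i, 2) ≤ C(170, 2) = 14365. By convexity Σ_i C(r_i, 2) ≥ 166·C(z/166, 2) = z(z − 166)/(2·166), giving z² − 166z − 166·170·169 ≤ 0 and hence z ≤ (1/2)[166 + √(27556 + 4·4769180)] = (1/2)[166 + √19104276] ≈ (1/2)(166 + 4370.8439) = 2268.4219.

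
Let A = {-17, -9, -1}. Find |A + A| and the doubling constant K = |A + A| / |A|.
K = |A + A| / |A| = 5/3

Enumerate A + A = {a + b : a, b ∈ A}. With |A| = 3, there are |A|^2 = 9 ordered sum pairs; collecting distinct values, A + A = {-34, -26, -18, -10, -2}, so |A + A| = 5. Thus K = 5/3. Here |A + A| = 2|A| − 1 = 5, the minimum possible — so K = 5/3 is minimal, which holds iff A is an arithmetic progression.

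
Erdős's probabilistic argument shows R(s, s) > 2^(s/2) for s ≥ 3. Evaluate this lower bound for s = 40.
2^(40/2) = 1048576; so R(40, 40) > 1048576

Colour each edge of K_n uniformly at random with red/blue. The expected number of monochromatic K_40 is C(n, 40) · 2 · 2^(−C(40,2)). If C(n, 40) · 2^(1 − C(40,2)) < 1, then with positive probability no monochromatic K_40 exists, so R(40, 40) > n. The standard estimate C(n, 40) ≤ n^40/40! shows this inequality holds whenever n ≤ 2^(40/2) (since 40! · 2^(C(40,2) − 1) > 2^(40^2/2) ≥ n^40). Hence R(40, 40) > 2^(40/2) = 1048576.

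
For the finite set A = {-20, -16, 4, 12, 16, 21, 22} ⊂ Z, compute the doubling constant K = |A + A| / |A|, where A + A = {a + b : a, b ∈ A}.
K = |A + A| / |A| = 27/7

Enumerate A + A = {a + b : a, b ∈ A}. With |A| = 7, there are |A|^2 = 49 ordered sum pairs; collecting distinct values, A + A = {-40, -36, -32, -16, -12, -8, -4, 0, 1, 2, 5, 6, 8, 16, 20, 24, 25, 26, 28, 32, 33, 34, 37, 38, 42, 43, 44}, so |A + A| = 27. Thus K = 27/7. For comparison, the minimum possible |A + A| over all 7-element sets is 2·7 − 1 = 13 (so min K = 13/7), attained only by arithmetic progressions.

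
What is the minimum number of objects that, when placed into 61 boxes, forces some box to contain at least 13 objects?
n = (13 − 1)·61 + 1 = 733

By the generalised pigeonhole principle, to guarantee some box contains ≥ r objects we need more than (r − 1) · k objects total. Threshold: n = (r − 1) · k + 1. With r = 13 and k = 61: n = 12 · 61 + 1 = 732 + 1 = 733. For n = 732 = 12 · 61, we can put exactly 12 objects in every box, avoiding 13 in any single one — so 733 is tight.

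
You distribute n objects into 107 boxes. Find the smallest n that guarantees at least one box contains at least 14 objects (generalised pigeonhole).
n = (14 − 1)·107 + 1 = 1392

By the generalised pigeonhole principle, to guarantee some box contains ≥ r objects we need more than (r − 1) · k objects total. Threshold: n = (r − 1) · k + 1. With r = 14 and k = 107: n = 13 · 107 + 1 = 1391 + 1 = 1392. For n = 1391 = 13 · 107, we can put exactly 13 objects in every box, avoiding 14 in any single one — so 1392 is tight.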